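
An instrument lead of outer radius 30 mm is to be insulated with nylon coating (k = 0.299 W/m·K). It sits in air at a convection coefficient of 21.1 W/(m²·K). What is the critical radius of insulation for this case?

For a cylinder r_cr = k/h = 0.299/21.1
r_cr = 14.2 mm; since the bare radius (30 mm) is above r_cr, any added insulation will reduce heat loss.

r_cr ≈ 14.2 mm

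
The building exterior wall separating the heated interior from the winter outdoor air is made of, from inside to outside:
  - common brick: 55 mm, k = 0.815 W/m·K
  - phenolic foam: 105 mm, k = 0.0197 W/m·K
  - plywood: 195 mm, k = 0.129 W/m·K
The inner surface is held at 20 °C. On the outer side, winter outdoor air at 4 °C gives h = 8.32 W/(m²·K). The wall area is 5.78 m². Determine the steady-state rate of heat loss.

Thermal resistances in series:
R_common brick = L/(kA) = 0.055/(0.815×5.78) = 0.01168 K/W
R_phenolic foam = L/(kA) = 0.105/(0.0197×5.78) = 0.9221 K/W
R_plywood = L/(kA) = 0.195/(0.129×5.78) = 0.2615 K/W
R_outer film = 1/(h_o·A) = 1/(8.32×5.78) = 0.02079 K/W
R_total = 1.216 K/W
Q = ΔT / R_total = 16 / 1.216

Q ≈ 13.2 W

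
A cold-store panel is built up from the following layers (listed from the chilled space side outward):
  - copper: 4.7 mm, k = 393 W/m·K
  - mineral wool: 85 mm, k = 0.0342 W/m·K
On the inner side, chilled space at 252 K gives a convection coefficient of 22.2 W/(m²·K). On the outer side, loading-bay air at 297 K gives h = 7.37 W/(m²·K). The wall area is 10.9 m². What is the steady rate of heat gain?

Thermal resistances in series:
R_inner film = 1/(h_i·A) = 1/(22.2×10.9) = 0.004133 K/W
R_copper = L/(kA) = 0.0047/(393×10.9) = 1.097×10^-6 K/W
R_mineral wool = L/(kA) = 0.085/(0.0342×10.9) = 0.228 K/W
R_outer film = 1/(h_o·A) = 1/(7.37×10.9) = 0.01245 K/W
R_total = 0.2446 K/W
Q = ΔT / R_total = 45 / 0.2446

Q ≈ 184 W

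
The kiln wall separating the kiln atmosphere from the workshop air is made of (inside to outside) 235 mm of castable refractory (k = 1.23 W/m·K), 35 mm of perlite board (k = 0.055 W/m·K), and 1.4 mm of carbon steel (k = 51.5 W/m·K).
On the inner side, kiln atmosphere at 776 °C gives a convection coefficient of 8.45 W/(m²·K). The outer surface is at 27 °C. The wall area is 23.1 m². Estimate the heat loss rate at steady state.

Q ≈ 18300 W

Treating each layer as a thermal resistance in series:
R_inner film = 1/(h_i·A) = 1/(8.45×23.1) = 0.005123 K/W
R_castable refractory = L/(kA) = 0.235/(1.23×23.1) = 0.008271 K/W
R_perlite board = L/(kA) = 0.035/(0.055×23.1) = 0.02755 K/W
R_carbon steel = L/(kA) = 0.0014/(51.5×23.1) = 1.177×10^-6 K/W
R_total = 0.04094 K/W
Q = ΔT / R_total = 749 / 0.04094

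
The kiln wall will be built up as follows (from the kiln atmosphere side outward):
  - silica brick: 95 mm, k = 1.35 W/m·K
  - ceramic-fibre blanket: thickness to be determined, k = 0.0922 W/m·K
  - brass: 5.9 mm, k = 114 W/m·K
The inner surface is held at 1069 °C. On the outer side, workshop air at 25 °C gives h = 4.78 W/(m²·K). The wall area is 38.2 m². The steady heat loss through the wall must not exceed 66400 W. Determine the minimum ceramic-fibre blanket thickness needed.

L ≈ 29.6 mm

Thermal resistances in series:
R_silica brick = L/(kA) = 0.095/(1.35×38.2) = 0.001842 K/W
R_brass = L/(kA) = 0.0059/(114×38.2) = 1.355×10^-6 K/W
R_outer film = 1/(h_o·A) = 1/(4.78×38.2) = 0.005477 K/W
Sum of the known resistances R_other = 0.00732 K/W
Required total resistance R_tot = ΔT/Q_allow = 1044/66400 = 0.01572 K/W
R_ceramic-fibre blanket = R_tot − R_other = 0.008403 K/W
L = R·k·A = 0.008403×0.0922×38.2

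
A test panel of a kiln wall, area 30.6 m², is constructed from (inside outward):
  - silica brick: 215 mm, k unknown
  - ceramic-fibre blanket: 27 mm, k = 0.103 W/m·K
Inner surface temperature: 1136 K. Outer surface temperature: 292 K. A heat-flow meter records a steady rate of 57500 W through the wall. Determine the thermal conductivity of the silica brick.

k ≈ 1.15 W/(m·K)

Series thermal resistances:
R_ceramic-fibre blanket = L/(kA) = 0.027/(0.103×30.6) = 0.008567 K/W
Sum of known resistances R_other = 0.008567 K/W
Total R = ΔT/Q = 844/57500 = 0.01468 K/W
R_silica brick = R_total − R_other = 0.006112 K/W
k = L/(R·A) = 0.215/(0.006112×30.6)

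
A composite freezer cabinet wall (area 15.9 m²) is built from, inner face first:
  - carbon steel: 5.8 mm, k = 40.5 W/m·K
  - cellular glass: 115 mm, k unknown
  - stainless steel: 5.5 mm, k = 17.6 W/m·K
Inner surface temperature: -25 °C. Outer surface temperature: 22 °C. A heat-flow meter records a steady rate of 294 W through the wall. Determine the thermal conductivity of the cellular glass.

Model the wall as resistances in series:
R_carbon steel = L/(kA) = 0.0058/(40.5×15.9) = 9.007×10^-6 K/W
R_stainless steel = L/(kA) = 0.0055/(17.6×15.9) = 1.965×10^-5 K/W
Sum of known resistances R_other = 2.866×10^-5 K/W
Total R = ΔT/Q = 47/294 = 0.1599 K/W
R_cellular glass = R_total − R_other = 0.1598 K/W
k = L/(R·A) = 0.115/(0.1598×15.9)

k ≈ 0.0453 W/(m·K)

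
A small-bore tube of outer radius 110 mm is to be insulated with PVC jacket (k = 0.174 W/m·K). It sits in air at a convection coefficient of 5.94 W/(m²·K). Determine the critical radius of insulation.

For a cylinder r_cr = k/h = 0.174/5.94
r_cr = 29.3 mm; since the bare radius (110 mm) is above r_cr, any added insulation will reduce heat loss.

r_cr ≈ 29.3 mm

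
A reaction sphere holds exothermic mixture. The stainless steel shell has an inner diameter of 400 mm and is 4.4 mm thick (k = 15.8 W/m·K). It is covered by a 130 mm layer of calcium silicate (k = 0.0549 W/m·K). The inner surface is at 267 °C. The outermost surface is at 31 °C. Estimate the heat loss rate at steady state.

Each spherical layer contributes R = (1/r_i − 1/r_o)/(4πk):
R_stainless steel shell = (1/0.2 − 1/0.2044)/(4π×15.8) = 5.421×10^-4 K/W
R_calcium silicate = (1/0.2044 − 1/0.3344)/(4π×0.0549) = 2.757 K/W
R_total = 2.757 K/W
Q = ΔT/R_total = 236/2.757

Q ≈ 85.6 W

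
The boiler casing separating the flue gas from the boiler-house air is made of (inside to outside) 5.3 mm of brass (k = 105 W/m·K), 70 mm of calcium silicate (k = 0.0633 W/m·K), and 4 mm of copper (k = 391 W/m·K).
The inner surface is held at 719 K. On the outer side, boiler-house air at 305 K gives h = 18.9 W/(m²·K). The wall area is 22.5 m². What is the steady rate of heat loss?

Model the wall as resistances in series:
R_brass = L/(kA) = 0.0053/(105×22.5) = 2.243×10^-6 K/W
R_calcium silicate = L/(kA) = 0.07/(0.0633×22.5) = 0.04915 K/W
R_copper = L/(kA) = 0.004/(391×22.5) = 4.547×10^-7 K/W
R_outer film = 1/(h_o·A) = 1/(18.9×22.5) = 0.002352 K/W
R_total = 0.0515 K/W
Q = ΔT / R_total = 414 / 0.0515

Q ≈ 8040 W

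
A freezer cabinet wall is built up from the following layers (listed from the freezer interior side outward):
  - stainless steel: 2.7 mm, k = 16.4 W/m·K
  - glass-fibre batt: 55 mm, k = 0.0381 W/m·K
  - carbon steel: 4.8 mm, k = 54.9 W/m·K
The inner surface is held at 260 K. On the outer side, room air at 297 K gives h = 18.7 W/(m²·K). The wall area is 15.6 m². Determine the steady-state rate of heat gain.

Q ≈ 385 W

Using the resistance-network approach (series):
R_stainless steel = L/(kA) = 0.0027/(16.4×15.6) = 1.055×10^-5 K/W
R_glass-fibre batt = L/(kA) = 0.055/(0.0381×15.6) = 0.09254 K/W
R_carbon steel = L/(kA) = 0.0048/(54.9×15.6) = 5.605×10^-6 K/W
R_outer film = 1/(h_o·A) = 1/(18.7×15.6) = 0.003428 K/W
R_total = 0.09598 K/W
Q = ΔT / R_total = 37 / 0.09598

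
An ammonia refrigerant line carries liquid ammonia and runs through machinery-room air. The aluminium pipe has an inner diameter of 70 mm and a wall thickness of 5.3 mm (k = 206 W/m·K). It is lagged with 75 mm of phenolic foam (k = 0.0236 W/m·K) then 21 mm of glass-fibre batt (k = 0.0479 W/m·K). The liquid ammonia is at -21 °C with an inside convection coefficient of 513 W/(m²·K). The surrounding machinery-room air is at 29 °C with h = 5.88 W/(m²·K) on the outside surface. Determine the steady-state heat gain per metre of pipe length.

Cylindrical conduction, so R = ln(r₂/r₁)/(2πkL) per layer, in series:
R_inner film = 1/(h_i·2πr₁L) = 1/(513×2π×0.035×1) = 0.008864 K/W
R_aluminium pipe wall = ln(40.3/35)/(2π×206×1) = 1.089×10^-4 K/W
R_phenolic foam = ln(115.3/40.3)/(2π×0.0236×1) = 7.089 K/W
R_glass-fibre batt = ln(136.3/115.3)/(2π×0.0479×1) = 0.5559 K/W
R_outer film = 1/(h_o·2πr_oL) = 1/(5.88×2π×0.1363×1) = 0.1986 K/W
R_total = 7.853 K/W
Q = ΔT/R_total = 50/7.853

q′ ≈ 6.37 W/m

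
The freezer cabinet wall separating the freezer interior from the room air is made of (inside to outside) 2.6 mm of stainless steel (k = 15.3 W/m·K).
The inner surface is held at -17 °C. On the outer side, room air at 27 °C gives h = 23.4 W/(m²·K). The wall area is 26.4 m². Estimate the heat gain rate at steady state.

Q ≈ 27100 W

Model the wall as resistances in series:
R_stainless steel = L/(kA) = 0.0026/(15.3×26.4) = 6.437×10^-6 K/W
R_outer film = 1/(h_o·A) = 1/(23.4×26.4) = 0.001619 K/W
R_total = 0.001625 K/W
Q = ΔT / R_total = 44 / 0.001625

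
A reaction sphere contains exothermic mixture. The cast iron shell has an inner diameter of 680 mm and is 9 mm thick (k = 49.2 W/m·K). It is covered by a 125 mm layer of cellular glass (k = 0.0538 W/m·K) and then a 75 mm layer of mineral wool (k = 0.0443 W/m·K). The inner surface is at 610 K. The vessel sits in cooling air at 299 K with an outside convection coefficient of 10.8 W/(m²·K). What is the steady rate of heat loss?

For a spherical shell R = (1/r₁ − 1/r₂)/(4πk); film R = 1/(h·4πr²). In series:
R_cast iron shell = (1/0.34 − 1/0.349)/(4π×49.2) = 1.227×10^-4 K/W
R_cellular glass = (1/0.349 − 1/0.474)/(4π×0.0538) = 1.118 K/W
R_mineral wool = (1/0.474 − 1/0.549)/(4π×0.0443) = 0.5177 K/W
R_outer film = 1/(h·4πr_o²) = 1/(10.8×4π×0.549²) = 0.02445 K/W
R_total = 1.66 K/W
Q = ΔT/R_total = 311/1.66

Q ≈ 187 W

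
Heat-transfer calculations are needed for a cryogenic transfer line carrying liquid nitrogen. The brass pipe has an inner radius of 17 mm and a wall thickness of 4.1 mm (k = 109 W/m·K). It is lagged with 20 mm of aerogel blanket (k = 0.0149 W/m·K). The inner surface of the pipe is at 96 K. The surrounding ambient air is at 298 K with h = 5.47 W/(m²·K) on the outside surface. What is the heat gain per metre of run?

q′ ≈ 25.8 W/m

Treating each annulus and film as a series resistance:
R_brass pipe wall = ln(21.1/17)/(2π×109×1) = 3.155×10^-4 K/W
R_aerogel blanket = ln(41.1/21.1)/(2π×0.0149×1) = 7.122 K/W
R_outer film = 1/(h_o·2πr_oL) = 1/(5.47×2π×0.0411×1) = 0.7079 K/W
R_total = 7.83 K/W
Q = ΔT/R_total = 202/7.83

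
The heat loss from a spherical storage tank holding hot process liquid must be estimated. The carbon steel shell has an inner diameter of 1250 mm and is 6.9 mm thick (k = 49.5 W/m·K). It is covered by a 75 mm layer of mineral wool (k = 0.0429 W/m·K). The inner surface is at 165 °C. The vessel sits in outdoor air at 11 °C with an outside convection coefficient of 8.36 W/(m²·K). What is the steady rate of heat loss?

Q ≈ 466 W

Spherical conduction: R = (1/r_in − 1/r_out)/(4πk) per layer; series-sum.
R_carbon steel shell = (1/0.625 − 1/0.6319)/(4π×49.5) = 2.809×10^-5 K/W
R_mineral wool = (1/0.6319 − 1/0.7069)/(4π×0.0429) = 0.3114 K/W
R_outer film = 1/(h·4πr_o²) = 1/(8.36×4π×0.7069²) = 0.01905 K/W
R_total = 0.3305 K/W
Q = ΔT/R_total = 154/0.3305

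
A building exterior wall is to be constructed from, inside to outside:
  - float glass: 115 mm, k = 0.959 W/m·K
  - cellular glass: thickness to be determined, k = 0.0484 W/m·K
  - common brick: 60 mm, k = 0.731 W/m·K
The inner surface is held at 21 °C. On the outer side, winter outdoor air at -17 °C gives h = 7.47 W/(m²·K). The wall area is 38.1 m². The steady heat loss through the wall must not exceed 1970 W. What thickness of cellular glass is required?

L ≈ 19.3 mm

Model the wall as resistances in series:
R_float glass = L/(kA) = 0.115/(0.959×38.1) = 0.003147 K/W
R_common brick = L/(kA) = 0.06/(0.731×38.1) = 0.002154 K/W
R_outer film = 1/(h_o·A) = 1/(7.47×38.1) = 0.003514 K/W
Sum of the known resistances R_other = 0.008815 K/W
Required total resistance R_tot = ΔT/Q_allow = 38/1970 = 0.01929 K/W
R_cellular glass = R_tot − R_other = 0.01047 K/W
L = R·k·A = 0.01047×0.0484×38.1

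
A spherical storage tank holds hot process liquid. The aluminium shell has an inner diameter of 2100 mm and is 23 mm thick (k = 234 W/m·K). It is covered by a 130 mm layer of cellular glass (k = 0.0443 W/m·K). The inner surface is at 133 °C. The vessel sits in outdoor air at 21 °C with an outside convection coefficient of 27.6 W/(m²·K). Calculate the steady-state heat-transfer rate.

Radial (spherical) resistances in series:
R_aluminium shell = (1/1.05 − 1/1.073)/(4π×234) = 6.942×10^-6 K/W
R_cellular glass = (1/1.073 − 1/1.203)/(4π×0.0443) = 0.1809 K/W
R_outer film = 1/(h·4πr_o²) = 1/(27.6×4π×1.203²) = 0.001992 K/W
R_total = 0.1829 K/W
Q = ΔT/R_total = 112/0.1829

Q ≈ 612 W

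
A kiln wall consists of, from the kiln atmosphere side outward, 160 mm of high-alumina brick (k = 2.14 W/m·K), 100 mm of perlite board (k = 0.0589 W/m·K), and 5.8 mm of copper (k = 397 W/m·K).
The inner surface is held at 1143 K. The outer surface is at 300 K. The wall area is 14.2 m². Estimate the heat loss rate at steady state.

Using the resistance-network approach (series):
R_high-alumina brick = L/(kA) = 0.16/(2.14×14.2) = 0.005265 K/W
R_perlite board = L/(kA) = 0.1/(0.0589×14.2) = 0.1196 K/W
R_copper = L/(kA) = 0.0058/(397×14.2) = 1.029×10^-6 K/W
R_total = 0.1248 K/W
Q = ΔT / R_total = 843 / 0.1248

Q ≈ 6750 W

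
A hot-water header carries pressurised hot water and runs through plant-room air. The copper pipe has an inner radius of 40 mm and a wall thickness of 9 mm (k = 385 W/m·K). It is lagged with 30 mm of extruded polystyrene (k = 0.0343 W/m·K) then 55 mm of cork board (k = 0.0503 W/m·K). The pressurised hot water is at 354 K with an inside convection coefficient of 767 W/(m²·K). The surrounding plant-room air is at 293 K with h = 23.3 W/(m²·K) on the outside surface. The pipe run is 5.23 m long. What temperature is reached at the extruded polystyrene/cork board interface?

Cylindrical conduction, so R = ln(r₂/r₁)/(2πkL) per layer, in series:
R_inner film = 1/(h_i·2πr₁L) = 1/(767×2π×0.04×5.23) = 9.919×10^-4 K/W
R_copper pipe wall = ln(49/40)/(2π×385×5.23) = 1.604×10^-5 K/W
R_extruded polystyrene = ln(79/49)/(2π×0.0343×5.23) = 0.4238 K/W
R_cork board = ln(134/79)/(2π×0.0503×5.23) = 0.3197 K/W
R_outer film = 1/(h_o·2πr_oL) = 1/(23.3×2π×0.134×5.23) = 0.009747 K/W
R_total = 0.7542 K/W
Q = ΔT/R_total = 61/0.7542
Q = 80.9 W
T_interface = T_inner − Q·ΣR(inner→interface) = 354 − 80.9×0.4248

T ≈ 320 K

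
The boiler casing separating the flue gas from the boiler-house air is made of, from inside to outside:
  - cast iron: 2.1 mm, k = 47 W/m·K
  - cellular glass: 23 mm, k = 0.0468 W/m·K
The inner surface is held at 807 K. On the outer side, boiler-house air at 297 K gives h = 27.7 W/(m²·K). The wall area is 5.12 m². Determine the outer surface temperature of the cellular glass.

T ≈ 332 K

Using the resistance-network approach (series):
R_cast iron = L/(kA) = 0.0021/(47×5.12) = 8.727×10^-6 K/W
R_cellular glass = L/(kA) = 0.023/(0.0468×5.12) = 0.09599 K/W
R_outer film = 1/(h_o·A) = 1/(27.7×5.12) = 0.007051 K/W
R_total = 0.103 K/W;  Q = ΔT/R_total = 510/0.103 = 4949 W
T_interface = T_inner − Q·ΣR(inner→interface) = 807 − 4950×0.096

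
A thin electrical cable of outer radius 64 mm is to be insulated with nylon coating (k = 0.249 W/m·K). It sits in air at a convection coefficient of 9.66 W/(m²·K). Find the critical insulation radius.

r_cr ≈ 25.8 mm

For a cylinder r_cr = k/h = 0.249/9.66
r_cr = 25.8 mm; since the bare radius (64 mm) is above r_cr, any added insulation will reduce heat loss.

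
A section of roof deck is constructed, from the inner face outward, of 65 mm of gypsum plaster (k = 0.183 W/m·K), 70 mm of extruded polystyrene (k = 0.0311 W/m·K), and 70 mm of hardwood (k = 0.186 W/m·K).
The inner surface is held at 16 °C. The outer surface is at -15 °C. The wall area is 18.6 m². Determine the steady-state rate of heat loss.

Q ≈ 193 W

Thermal resistances in series:
R_gypsum plaster = L/(kA) = 0.065/(0.183×18.6) = 0.0191 K/W
R_extruded polystyrene = L/(kA) = 0.07/(0.0311×18.6) = 0.121 K/W
R_hardwood = L/(kA) = 0.07/(0.186×18.6) = 0.02023 K/W
R_total = 0.1603 K/W
Q = ΔT / R_total = 31 / 0.1603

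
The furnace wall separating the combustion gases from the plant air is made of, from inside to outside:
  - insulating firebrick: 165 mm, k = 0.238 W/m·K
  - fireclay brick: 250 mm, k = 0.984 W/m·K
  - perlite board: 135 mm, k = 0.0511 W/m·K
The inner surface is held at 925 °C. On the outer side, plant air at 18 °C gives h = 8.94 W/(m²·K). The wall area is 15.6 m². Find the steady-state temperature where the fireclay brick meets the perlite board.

T ≈ 693 °C

Series thermal resistances:
R_insulating firebrick = L/(kA) = 0.165/(0.238×15.6) = 0.04444 K/W
R_fireclay brick = L/(kA) = 0.25/(0.984×15.6) = 0.01629 K/W
R_perlite board = L/(kA) = 0.135/(0.0511×15.6) = 0.1694 K/W
R_outer film = 1/(h_o·A) = 1/(8.94×15.6) = 0.00717 K/W
R_total = 0.2372 K/W;  Q = ΔT/R_total = 907/0.2372 = 3823 W
T_interface = T_inner − Q·ΣR(inner→interface) = 925 − 3820×0.06073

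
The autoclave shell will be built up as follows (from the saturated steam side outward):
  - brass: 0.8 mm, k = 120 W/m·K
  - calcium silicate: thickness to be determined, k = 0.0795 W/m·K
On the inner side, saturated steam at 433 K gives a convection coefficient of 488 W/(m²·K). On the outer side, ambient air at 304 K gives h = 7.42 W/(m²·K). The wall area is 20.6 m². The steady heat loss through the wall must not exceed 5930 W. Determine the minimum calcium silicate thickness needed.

Model the wall as resistances in series:
R_inner film = 1/(h_i·A) = 1/(488×20.6) = 9.947×10^-5 K/W
R_brass = L/(kA) = 0.0008/(120×20.6) = 3.236×10^-7 K/W
R_outer film = 1/(h_o·A) = 1/(7.42×20.6) = 0.006542 K/W
Sum of the known resistances R_other = 0.006642 K/W
Required total resistance R_tot = ΔT/Q_allow = 129/5930 = 0.02175 K/W
R_calcium silicate = R_tot − R_other = 0.01511 K/W
L = R·k·A = 0.01511×0.0795×20.6

L ≈ 24.7 mm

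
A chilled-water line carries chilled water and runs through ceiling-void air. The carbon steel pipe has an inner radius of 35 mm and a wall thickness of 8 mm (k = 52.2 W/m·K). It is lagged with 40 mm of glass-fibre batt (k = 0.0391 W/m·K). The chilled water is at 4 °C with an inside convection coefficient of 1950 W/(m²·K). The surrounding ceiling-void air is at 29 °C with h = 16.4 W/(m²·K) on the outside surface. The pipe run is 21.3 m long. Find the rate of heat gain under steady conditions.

Q ≈ 190 W

Per-layer cylindrical resistances, series-summed:
R_inner film = 1/(h_i·2πr₁L) = 1/(1950×2π×0.035×21.3) = 1.095×10^-4 K/W
R_carbon steel pipe wall = ln(43/35)/(2π×52.2×21.3) = 2.947×10^-5 K/W
R_glass-fibre batt = ln(83/43)/(2π×0.0391×21.3) = 0.1257 K/W
R_outer film = 1/(h_o·2πr_oL) = 1/(16.4×2π×0.083×21.3) = 0.005489 K/W
R_total = 0.1313 K/W
Q = ΔT/R_total = 25/0.1313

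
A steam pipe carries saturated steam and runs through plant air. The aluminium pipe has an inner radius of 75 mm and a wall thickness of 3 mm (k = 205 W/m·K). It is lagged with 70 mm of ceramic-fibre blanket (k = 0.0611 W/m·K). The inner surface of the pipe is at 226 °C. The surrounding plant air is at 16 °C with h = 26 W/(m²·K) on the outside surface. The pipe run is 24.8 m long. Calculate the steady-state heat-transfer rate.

Q ≈ 3050 W

For a radial system each layer contributes R = ln(r_out/r_in)/(2πkL); films add R = 1/(hA).
R_aluminium pipe wall = ln(78/75)/(2π×205×24.8) = 1.228×10^-6 K/W
R_ceramic-fibre blanket = ln(148/78)/(2π×0.0611×24.8) = 0.06727 K/W
R_outer film = 1/(h_o·2πr_oL) = 1/(26×2π×0.148×24.8) = 0.001668 K/W
R_total = 0.06894 K/W
Q = ΔT/R_total = 210/0.06894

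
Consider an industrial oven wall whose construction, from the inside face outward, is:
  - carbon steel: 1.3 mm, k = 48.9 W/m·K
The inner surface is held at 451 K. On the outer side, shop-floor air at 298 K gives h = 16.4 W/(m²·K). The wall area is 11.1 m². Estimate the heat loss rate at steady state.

Q ≈ 27800 W

Thermal resistances in series:
R_carbon steel = L/(kA) = 0.0013/(48.9×11.1) = 2.395×10^-6 K/W
R_outer film = 1/(h_o·A) = 1/(16.4×11.1) = 0.005493 K/W
R_total = 0.005496 K/W
Q = ΔT / R_total = 153 / 0.005496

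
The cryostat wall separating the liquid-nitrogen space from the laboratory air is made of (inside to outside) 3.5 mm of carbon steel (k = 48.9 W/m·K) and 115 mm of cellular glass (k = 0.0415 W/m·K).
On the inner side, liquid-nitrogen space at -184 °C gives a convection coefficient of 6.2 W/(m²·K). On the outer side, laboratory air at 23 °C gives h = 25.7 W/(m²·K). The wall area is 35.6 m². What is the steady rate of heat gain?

Model the wall as resistances in series:
R_inner film = 1/(h_i·A) = 1/(6.2×35.6) = 0.004531 K/W
R_carbon steel = L/(kA) = 0.0035/(48.9×35.6) = 2.011×10^-6 K/W
R_cellular glass = L/(kA) = 0.115/(0.0415×35.6) = 0.07784 K/W
R_outer film = 1/(h_o·A) = 1/(25.7×35.6) = 0.001093 K/W
R_total = 0.08347 K/W
Q = ΔT / R_total = 207 / 0.08347

Q ≈ 2480 W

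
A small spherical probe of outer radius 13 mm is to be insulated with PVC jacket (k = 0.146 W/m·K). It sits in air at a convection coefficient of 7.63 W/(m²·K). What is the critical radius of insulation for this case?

For a sphere r_cr = 2k/h = 2×0.146/7.63
r_cr = 38.3 mm; since the bare radius (13 mm) is below r_cr, adding a thin layer of insulation will *increase* heat loss.

r_cr ≈ 38.3 mm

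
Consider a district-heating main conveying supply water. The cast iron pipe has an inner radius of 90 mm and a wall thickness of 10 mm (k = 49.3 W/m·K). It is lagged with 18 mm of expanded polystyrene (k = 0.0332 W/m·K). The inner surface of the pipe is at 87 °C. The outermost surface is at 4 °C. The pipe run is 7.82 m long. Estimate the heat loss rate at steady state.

For a radial system each layer contributes R = ln(r_out/r_in)/(2πkL); films add R = 1/(hA).
R_cast iron pipe wall = ln(100/90)/(2π×49.3×7.82) = 4.35×10^-5 K/W
R_expanded polystyrene = ln(118/100)/(2π×0.0332×7.82) = 0.1015 K/W
R_total = 0.1015 K/W
Q = ΔT/R_total = 83/0.1015

Q ≈ 818 W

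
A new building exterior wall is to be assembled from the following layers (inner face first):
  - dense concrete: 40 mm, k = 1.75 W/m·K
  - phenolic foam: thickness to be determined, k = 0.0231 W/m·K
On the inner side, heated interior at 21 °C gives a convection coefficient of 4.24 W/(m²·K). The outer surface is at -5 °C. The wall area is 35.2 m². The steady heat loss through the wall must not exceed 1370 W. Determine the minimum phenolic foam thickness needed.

L ≈ 9.46 mm

Using the resistance-network approach (series):
R_inner film = 1/(h_i·A) = 1/(4.24×35.2) = 0.0067 K/W
R_dense concrete = L/(kA) = 0.04/(1.75×35.2) = 6.494×10^-4 K/W
Sum of the known resistances R_other = 0.00735 K/W
Required total resistance R_tot = ΔT/Q_allow = 26/1370 = 0.01898 K/W
R_phenolic foam = R_tot − R_other = 0.01163 K/W
L = R·k·A = 0.01163×0.0231×35.2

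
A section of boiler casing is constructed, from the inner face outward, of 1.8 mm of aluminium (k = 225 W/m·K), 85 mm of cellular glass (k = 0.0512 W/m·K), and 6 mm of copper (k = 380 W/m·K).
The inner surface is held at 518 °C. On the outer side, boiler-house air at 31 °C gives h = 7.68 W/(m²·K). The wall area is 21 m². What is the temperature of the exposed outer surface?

Thermal resistances in series:
R_aluminium = L/(kA) = 0.0018/(225×21) = 3.81×10^-7 K/W
R_cellular glass = L/(kA) = 0.085/(0.0512×21) = 0.07906 K/W
R_copper = L/(kA) = 0.006/(380×21) = 7.519×10^-7 K/W
R_outer film = 1/(h_o·A) = 1/(7.68×21) = 0.0062 K/W
R_total = 0.08526 K/W;  Q = ΔT/R_total = 487/0.08526 = 5712 W
T_interface = T_inner − Q·ΣR(inner→interface) = 518 − 5710×0.07906

T ≈ 66.4 °C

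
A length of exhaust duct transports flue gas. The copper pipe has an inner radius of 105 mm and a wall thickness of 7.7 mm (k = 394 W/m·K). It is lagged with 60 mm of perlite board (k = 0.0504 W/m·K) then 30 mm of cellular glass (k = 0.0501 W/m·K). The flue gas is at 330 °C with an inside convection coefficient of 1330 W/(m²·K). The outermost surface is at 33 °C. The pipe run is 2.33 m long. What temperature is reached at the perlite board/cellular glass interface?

Per-layer cylindrical resistances, series-summed:
R_inner film = 1/(h_i·2πr₁L) = 1/(1330×2π×0.105×2.33) = 4.891×10^-4 K/W
R_copper pipe wall = ln(112.7/105)/(2π×394×2.33) = 1.227×10^-5 K/W
R_perlite board = ln(172.7/112.7)/(2π×0.0504×2.33) = 0.5785 K/W
R_cellular glass = ln(202.7/172.7)/(2π×0.0501×2.33) = 0.2184 K/W
R_total = 0.7974 K/W
Q = ΔT/R_total = 297/0.7974
Q = 372 W
T_interface = T_inner − Q·ΣR(inner→interface) = 330 − 372×0.579

T ≈ 114 °C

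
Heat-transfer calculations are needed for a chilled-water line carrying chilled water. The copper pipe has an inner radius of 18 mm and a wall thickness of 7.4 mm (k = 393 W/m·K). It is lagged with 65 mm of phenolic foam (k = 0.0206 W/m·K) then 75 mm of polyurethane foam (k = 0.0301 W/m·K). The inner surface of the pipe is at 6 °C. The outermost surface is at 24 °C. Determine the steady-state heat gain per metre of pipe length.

Radial resistances (cylindrical: R_cond = ln(r_o/r_i)/(2πkL), R_conv = 1/(h·2πrL)):
R_copper pipe wall = ln(25.4/18)/(2π×393×1) = 1.395×10^-4 K/W
R_phenolic foam = ln(90.4/25.4)/(2π×0.0206×1) = 9.808 K/W
R_polyurethane foam = ln(165.4/90.4)/(2π×0.0301×1) = 3.194 K/W
R_total = 13 K/W
Q = ΔT/R_total = 18/13

q′ ≈ 1.38 W/m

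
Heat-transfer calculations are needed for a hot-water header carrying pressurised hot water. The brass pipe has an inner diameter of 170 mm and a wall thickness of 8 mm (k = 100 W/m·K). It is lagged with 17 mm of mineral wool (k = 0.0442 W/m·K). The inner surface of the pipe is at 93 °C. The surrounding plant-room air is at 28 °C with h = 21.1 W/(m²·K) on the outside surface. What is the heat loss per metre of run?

q′ ≈ 96.6 W/m

Cylindrical conduction, so R = ln(r₂/r₁)/(2πkL) per layer, in series:
R_brass pipe wall = ln(93/85)/(2π×100×1) = 1.432×10^-4 K/W
R_mineral wool = ln(110/93)/(2π×0.0442×1) = 0.6045 K/W
R_outer film = 1/(h_o·2πr_oL) = 1/(21.1×2π×0.11×1) = 0.06857 K/W
R_total = 0.6732 K/W
Q = ΔT/R_total = 65/0.6732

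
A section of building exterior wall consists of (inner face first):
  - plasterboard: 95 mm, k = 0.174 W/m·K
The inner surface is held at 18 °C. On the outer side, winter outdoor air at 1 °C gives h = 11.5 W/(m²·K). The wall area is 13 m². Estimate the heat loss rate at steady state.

Model the wall as resistances in series:
R_plasterboard = L/(kA) = 0.095/(0.174×13) = 0.042 K/W
R_outer film = 1/(h_o·A) = 1/(11.5×13) = 0.006689 K/W
R_total = 0.04869 K/W
Q = ΔT / R_total = 17 / 0.04869

Q ≈ 349 W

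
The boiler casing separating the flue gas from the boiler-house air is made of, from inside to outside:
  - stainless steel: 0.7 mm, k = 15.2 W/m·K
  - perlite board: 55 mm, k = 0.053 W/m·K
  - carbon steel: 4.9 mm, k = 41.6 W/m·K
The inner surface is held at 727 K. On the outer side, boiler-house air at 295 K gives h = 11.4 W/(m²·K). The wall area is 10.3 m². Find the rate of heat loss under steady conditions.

Q ≈ 3950 W

Model the wall as resistances in series:
R_stainless steel = L/(kA) = 0.0007/(15.2×10.3) = 4.471×10^-6 K/W
R_perlite board = L/(kA) = 0.055/(0.053×10.3) = 0.1008 K/W
R_carbon steel = L/(kA) = 0.0049/(41.6×10.3) = 1.144×10^-5 K/W
R_outer film = 1/(h_o·A) = 1/(11.4×10.3) = 0.008516 K/W
R_total = 0.1093 K/W
Q = ΔT / R_total = 432 / 0.1093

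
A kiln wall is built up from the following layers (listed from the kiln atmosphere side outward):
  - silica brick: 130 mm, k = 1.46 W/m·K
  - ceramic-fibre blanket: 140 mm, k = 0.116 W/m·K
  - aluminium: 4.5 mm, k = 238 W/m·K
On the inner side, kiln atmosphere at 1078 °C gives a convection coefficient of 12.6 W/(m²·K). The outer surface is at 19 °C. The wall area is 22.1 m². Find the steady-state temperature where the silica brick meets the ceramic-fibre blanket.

Series thermal resistances:
R_inner film = 1/(h_i·A) = 1/(12.6×22.1) = 0.003591 K/W
R_silica brick = L/(kA) = 0.13/(1.46×22.1) = 0.004029 K/W
R_ceramic-fibre blanket = L/(kA) = 0.14/(0.116×22.1) = 0.05461 K/W
R_aluminium = L/(kA) = 0.0045/(238×22.1) = 8.555×10^-7 K/W
R_total = 0.06223 K/W;  Q = ΔT/R_total = 1059/0.06223 = 17020 W
T_interface = T_inner − Q·ΣR(inner→interface) = 1078 − 17000×0.00762

T ≈ 948 °C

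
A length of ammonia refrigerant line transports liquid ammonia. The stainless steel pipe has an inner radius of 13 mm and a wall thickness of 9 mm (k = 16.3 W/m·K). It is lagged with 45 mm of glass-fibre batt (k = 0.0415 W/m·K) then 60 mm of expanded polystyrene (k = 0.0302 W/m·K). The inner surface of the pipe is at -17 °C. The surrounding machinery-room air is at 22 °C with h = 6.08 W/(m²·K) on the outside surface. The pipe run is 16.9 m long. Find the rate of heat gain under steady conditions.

Cylindrical conduction, so R = ln(r₂/r₁)/(2πkL) per layer, in series:
R_stainless steel pipe wall = ln(22/13)/(2π×16.3×16.9) = 3.04×10^-4 K/W
R_glass-fibre batt = ln(67/22)/(2π×0.0415×16.9) = 0.2527 K/W
R_expanded polystyrene = ln(127/67)/(2π×0.0302×16.9) = 0.1994 K/W
R_outer film = 1/(h_o·2πr_oL) = 1/(6.08×2π×0.127×16.9) = 0.0122 K/W
R_total = 0.4646 K/W
Q = ΔT/R_total = 39/0.4646

Q ≈ 83.9 W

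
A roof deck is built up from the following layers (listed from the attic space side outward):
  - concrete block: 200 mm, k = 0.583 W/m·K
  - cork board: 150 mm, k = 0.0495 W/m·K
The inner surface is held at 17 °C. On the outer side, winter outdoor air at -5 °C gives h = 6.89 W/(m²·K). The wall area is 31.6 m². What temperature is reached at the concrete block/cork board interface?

T ≈ 14.9 °C

Treating each layer as a thermal resistance in series:
R_concrete block = L/(kA) = 0.2/(0.583×31.6) = 0.01086 K/W
R_cork board = L/(kA) = 0.15/(0.0495×31.6) = 0.0959 K/W
R_outer film = 1/(h_o·A) = 1/(6.89×31.6) = 0.004593 K/W
R_total = 0.1113 K/W;  Q = ΔT/R_total = 22/0.1113 = 197.6 W
T_interface = T_inner − Q·ΣR(inner→interface) = 17 − 198×0.01086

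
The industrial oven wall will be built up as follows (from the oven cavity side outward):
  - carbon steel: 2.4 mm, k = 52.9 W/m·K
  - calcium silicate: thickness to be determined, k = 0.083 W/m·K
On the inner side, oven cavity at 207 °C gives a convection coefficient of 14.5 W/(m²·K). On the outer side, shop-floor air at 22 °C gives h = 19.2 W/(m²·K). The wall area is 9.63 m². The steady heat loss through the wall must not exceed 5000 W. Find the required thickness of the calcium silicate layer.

Series thermal resistances:
R_inner film = 1/(h_i·A) = 1/(14.5×9.63) = 0.007162 K/W
R_carbon steel = L/(kA) = 0.0024/(52.9×9.63) = 4.711×10^-6 K/W
R_outer film = 1/(h_o·A) = 1/(19.2×9.63) = 0.005408 K/W
Sum of the known resistances R_other = 0.01257 K/W
Required total resistance R_tot = ΔT/Q_allow = 185/5000 = 0.037 K/W
R_calcium silicate = R_tot − R_other = 0.02443 K/W
L = R·k·A = 0.02443×0.083×9.63

L ≈ 19.5 mm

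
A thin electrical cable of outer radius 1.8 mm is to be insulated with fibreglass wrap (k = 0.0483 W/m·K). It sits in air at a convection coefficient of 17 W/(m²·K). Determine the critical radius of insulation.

For a cylinder r_cr = k/h = 0.0483/17
r_cr = 2.84 mm; since the bare radius (1.8 mm) is below r_cr, adding a thin layer of insulation will *increase* heat loss.

r_cr ≈ 2.84 mm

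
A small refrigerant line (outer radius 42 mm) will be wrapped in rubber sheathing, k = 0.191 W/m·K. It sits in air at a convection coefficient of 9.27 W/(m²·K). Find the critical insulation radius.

For a cylinder r_cr = k/h = 0.191/9.27
r_cr = 20.6 mm; since the bare radius (42 mm) is above r_cr, any added insulation will reduce heat loss.

r_cr ≈ 20.6 mm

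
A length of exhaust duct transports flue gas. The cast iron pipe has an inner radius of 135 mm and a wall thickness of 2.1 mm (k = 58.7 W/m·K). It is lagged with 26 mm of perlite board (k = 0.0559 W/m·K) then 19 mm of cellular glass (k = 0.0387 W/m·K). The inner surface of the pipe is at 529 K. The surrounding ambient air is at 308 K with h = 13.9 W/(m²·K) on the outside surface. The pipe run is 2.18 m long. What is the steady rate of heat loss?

Treating each annulus and film as a series resistance:
R_cast iron pipe wall = ln(137.1/135)/(2π×58.7×2.18) = 1.92×10^-5 K/W
R_perlite board = ln(163.1/137.1)/(2π×0.0559×2.18) = 0.2268 K/W
R_cellular glass = ln(182.1/163.1)/(2π×0.0387×2.18) = 0.2079 K/W
R_outer film = 1/(h_o·2πr_oL) = 1/(13.9×2π×0.1821×2.18) = 0.02884 K/W
R_total = 0.4635 K/W
Q = ΔT/R_total = 221/0.4635

Q ≈ 477 W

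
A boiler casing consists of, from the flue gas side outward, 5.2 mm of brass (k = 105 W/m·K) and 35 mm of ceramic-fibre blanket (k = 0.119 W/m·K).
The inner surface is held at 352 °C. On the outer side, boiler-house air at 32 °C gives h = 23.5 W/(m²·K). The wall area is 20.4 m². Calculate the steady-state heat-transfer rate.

Q ≈ 19400 W

Treating each layer as a thermal resistance in series:
R_brass = L/(kA) = 0.0052/(105×20.4) = 2.428×10^-6 K/W
R_ceramic-fibre blanket = L/(kA) = 0.035/(0.119×20.4) = 0.01442 K/W
R_outer film = 1/(h_o·A) = 1/(23.5×20.4) = 0.002086 K/W
R_total = 0.01651 K/W
Q = ΔT / R_total = 320 / 0.01651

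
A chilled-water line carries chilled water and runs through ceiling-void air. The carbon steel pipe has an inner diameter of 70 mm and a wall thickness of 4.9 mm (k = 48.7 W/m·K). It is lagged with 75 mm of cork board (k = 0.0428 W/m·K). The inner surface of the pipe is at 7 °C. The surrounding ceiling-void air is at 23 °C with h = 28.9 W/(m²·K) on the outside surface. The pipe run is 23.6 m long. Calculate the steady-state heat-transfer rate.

Cylindrical conduction, so R = ln(r₂/r₁)/(2πkL) per layer, in series:
R_carbon steel pipe wall = ln(39.9/35)/(2π×48.7×23.6) = 1.814×10^-5 K/W
R_cork board = ln(114.9/39.9)/(2π×0.0428×23.6) = 0.1667 K/W
R_outer film = 1/(h_o·2πr_oL) = 1/(28.9×2π×0.1149×23.6) = 0.002031 K/W
R_total = 0.1687 K/W
Q = ΔT/R_total = 16/0.1687

Q ≈ 94.8 W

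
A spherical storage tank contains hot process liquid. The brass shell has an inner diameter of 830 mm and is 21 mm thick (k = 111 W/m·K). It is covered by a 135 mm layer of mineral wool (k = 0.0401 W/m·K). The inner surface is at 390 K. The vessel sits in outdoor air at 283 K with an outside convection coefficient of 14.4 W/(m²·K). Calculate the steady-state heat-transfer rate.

Radial (spherical) resistances in series:
R_brass shell = (1/0.415 − 1/0.436)/(4π×111) = 8.321×10^-5 K/W
R_mineral wool = (1/0.436 − 1/0.571)/(4π×0.0401) = 1.076 K/W
R_outer film = 1/(h·4πr_o²) = 1/(14.4×4π×0.571²) = 0.01695 K/W
R_total = 1.093 K/W
Q = ΔT/R_total = 107/1.093

Q ≈ 97.9 W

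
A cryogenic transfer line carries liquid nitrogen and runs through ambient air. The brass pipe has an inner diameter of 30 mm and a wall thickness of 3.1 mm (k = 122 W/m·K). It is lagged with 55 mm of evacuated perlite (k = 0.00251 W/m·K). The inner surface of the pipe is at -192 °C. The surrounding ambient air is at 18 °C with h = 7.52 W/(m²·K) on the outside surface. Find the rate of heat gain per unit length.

Treating each annulus and film as a series resistance:
R_brass pipe wall = ln(18.1/15)/(2π×122×1) = 2.451×10^-4 K/W
R_evacuated perlite = ln(73.1/18.1)/(2π×0.00251×1) = 88.51 K/W
R_outer film = 1/(h_o·2πr_oL) = 1/(7.52×2π×0.0731×1) = 0.2895 K/W
R_total = 88.8 K/W
Q = ΔT/R_total = 210/88.8

q′ ≈ 2.36 W/m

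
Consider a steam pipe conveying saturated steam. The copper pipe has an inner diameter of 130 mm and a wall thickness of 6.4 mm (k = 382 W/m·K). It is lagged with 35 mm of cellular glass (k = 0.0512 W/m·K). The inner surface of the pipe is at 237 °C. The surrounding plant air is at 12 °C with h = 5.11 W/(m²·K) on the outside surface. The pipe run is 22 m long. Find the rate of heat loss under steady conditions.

Cylindrical conduction, so R = ln(r₂/r₁)/(2πkL) per layer, in series:
R_copper pipe wall = ln(71.4/65)/(2π×382×22) = 1.778×10^-6 K/W
R_cellular glass = ln(106.4/71.4)/(2π×0.0512×22) = 0.05636 K/W
R_outer film = 1/(h_o·2πr_oL) = 1/(5.11×2π×0.1064×22) = 0.01331 K/W
R_total = 0.06967 K/W
Q = ΔT/R_total = 225/0.06967

Q ≈ 3230 W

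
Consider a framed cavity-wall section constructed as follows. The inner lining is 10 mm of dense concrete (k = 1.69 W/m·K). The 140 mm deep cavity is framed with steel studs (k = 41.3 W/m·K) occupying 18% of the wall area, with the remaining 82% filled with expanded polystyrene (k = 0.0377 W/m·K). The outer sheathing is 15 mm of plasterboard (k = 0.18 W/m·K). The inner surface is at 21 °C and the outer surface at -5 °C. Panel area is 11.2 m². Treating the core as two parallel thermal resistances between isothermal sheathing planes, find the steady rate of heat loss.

Q ≈ 2700 W

Sheathing layers in series; stud and cavity paths in parallel between them.
R_inner = 0.01/(1.69×11.2) = 5.283×10^-4 K/W
R_stud  = 0.14/(41.3×0.18×11.2) = 0.001681 K/W
R_cav   = 0.14/(0.0377×0.82×11.2) = 0.4043 K/W
1/R_core = 1/R_stud + 1/R_cav → R_core = 0.001675 K/W
R_outer = 0.015/(0.18×11.2) = 0.00744 K/W
R_total = 0.009643 K/W
Q = ΔT/R_total = 26/0.009643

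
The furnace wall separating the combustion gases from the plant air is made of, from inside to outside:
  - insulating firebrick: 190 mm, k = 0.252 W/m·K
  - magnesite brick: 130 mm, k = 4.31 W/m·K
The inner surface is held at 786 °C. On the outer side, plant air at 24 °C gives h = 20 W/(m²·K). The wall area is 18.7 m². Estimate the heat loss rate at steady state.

Using the resistance-network approach (series):
R_insulating firebrick = L/(kA) = 0.19/(0.252×18.7) = 0.04032 K/W
R_magnesite brick = L/(kA) = 0.13/(4.31×18.7) = 0.001613 K/W
R_outer film = 1/(h_o·A) = 1/(20×18.7) = 0.002674 K/W
R_total = 0.04461 K/W
Q = ΔT / R_total = 762 / 0.04461

Q ≈ 17100 W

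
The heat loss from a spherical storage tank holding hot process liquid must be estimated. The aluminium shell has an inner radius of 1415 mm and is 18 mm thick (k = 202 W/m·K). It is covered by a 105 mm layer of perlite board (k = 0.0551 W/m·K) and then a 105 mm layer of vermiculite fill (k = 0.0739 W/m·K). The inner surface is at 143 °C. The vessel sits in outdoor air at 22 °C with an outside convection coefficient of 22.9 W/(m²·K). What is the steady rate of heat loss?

Q ≈ 1050 W

Each spherical layer contributes R = (1/r_i − 1/r_o)/(4πk):
R_aluminium shell = (1/1.415 − 1/1.433)/(4π×202) = 3.497×10^-6 K/W
R_perlite board = (1/1.433 − 1/1.538)/(4π×0.0551) = 0.06881 K/W
R_vermiculite fill = (1/1.538 − 1/1.643)/(4π×0.0739) = 0.04474 K/W
R_outer film = 1/(h·4πr_o²) = 1/(22.9×4π×1.643²) = 0.001287 K/W
R_total = 0.1148 K/W
Q = ΔT/R_total = 121/0.1148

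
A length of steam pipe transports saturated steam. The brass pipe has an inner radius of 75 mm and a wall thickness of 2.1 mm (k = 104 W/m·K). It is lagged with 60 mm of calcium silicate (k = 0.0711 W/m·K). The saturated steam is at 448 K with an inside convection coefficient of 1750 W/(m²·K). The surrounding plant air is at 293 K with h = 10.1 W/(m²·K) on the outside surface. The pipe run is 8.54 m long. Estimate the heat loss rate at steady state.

Q ≈ 942 W

Treating each annulus and film as a series resistance:
R_inner film = 1/(h_i·2πr₁L) = 1/(1750×2π×0.075×8.54) = 1.42×10^-4 K/W
R_brass pipe wall = ln(77.1/75)/(2π×104×8.54) = 4.949×10^-6 K/W
R_calcium silicate = ln(137.1/77.1)/(2π×0.0711×8.54) = 0.1509 K/W
R_outer film = 1/(h_o·2πr_oL) = 1/(10.1×2π×0.1371×8.54) = 0.01346 K/W
R_total = 0.1645 K/W
Q = ΔT/R_total = 155/0.1645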